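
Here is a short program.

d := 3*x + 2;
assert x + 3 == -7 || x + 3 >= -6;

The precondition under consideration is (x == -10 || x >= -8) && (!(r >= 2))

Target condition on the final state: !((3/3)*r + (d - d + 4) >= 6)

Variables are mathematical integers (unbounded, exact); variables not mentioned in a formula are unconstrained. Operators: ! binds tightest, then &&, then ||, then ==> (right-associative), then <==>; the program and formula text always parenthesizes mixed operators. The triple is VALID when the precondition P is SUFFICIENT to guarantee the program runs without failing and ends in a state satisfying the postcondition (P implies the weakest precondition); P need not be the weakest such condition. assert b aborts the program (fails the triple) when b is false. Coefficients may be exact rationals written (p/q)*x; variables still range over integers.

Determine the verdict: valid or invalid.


Working backward. After the program, the postcondition !((3/3)*r + (d - d + 4) >= 6) must hold; in canonical form it is !(r >= 2).
Before assert x + 3 == -7 || x + 3 >= -6: (x == -10 || x >= -9) && (!(r >= 2))
Before d := 3*x + 2: (x == -10 || x >= -9) && (!(r >= 2))
The weakest precondition is (x == -10 || x >= -9) && (!(r >= 2)).
Check whether (x == -10 || x >= -8) && (!(r >= 2)) implies it.
Every state satisfying the precondition satisfies the weakest precondition: the implication holds.
Answer: valid


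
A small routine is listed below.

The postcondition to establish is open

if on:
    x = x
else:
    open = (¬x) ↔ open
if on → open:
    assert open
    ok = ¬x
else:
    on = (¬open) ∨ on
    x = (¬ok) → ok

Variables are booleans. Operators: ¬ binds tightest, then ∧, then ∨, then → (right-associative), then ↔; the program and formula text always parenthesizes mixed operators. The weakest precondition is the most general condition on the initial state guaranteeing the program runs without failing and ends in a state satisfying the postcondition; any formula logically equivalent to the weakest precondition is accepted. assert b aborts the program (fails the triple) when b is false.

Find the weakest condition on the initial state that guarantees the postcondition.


Working backward. After the program, open must hold.
Then branch requires open; else branch requires open.
Before the if: ((on → open) → open) ∧ ((¬(on → open)) → open)
Then branch requires ((on → open) → open) ∧ ((¬(on → open)) → open); else branch requires ((on → ((¬x) ↔ open)) → ((¬x) ↔ open)) ∧ ((¬(on → ((¬x) ↔ open))) → ((¬x) ↔ open)).
Before the if: (on → (((on → open) → open) ∧ ((¬(on → open)) → open))) ∧ ((¬on) → (((on → ((¬x) ↔ open)) → ((¬x) ↔ open)) ∧ ((¬(on → ((¬x) ↔ open))) → ((¬x) ↔ open))))
Answer: WP = (on → (((on → open) → open) ∧ ((¬(on → open)) → open))) ∧ ((¬on) → (((on → ((¬x) ↔ open)) → ((¬x) ↔ open)) ∧ ((¬(on → ((¬x) ↔ open))) → ((¬x) ↔ open))))


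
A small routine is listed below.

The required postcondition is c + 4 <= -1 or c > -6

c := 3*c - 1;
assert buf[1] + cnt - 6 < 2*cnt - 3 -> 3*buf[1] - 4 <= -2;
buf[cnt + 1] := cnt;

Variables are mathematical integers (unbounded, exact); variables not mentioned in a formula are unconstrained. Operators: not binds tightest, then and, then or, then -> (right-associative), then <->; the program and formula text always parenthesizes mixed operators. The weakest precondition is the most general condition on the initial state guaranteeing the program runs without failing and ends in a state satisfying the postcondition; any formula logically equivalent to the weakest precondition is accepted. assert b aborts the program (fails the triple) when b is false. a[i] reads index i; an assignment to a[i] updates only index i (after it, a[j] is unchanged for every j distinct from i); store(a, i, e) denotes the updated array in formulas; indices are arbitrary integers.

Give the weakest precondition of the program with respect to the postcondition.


Working backward. After the program, the postcondition c + 4 <= -1 or c > -6 must hold; in canonical form it is c <= -5 or c > -6.
Before buf[cnt + 1] := cnt: c <= -5 or c > -6
Before assert buf[1] + cnt - 6 < 2*cnt - 3 -> 3*buf[1] - 4 <= -2: (buf[1] < cnt + 3 -> 3*buf[1] <= 2) and (c <= -5 or c > -6)
Before c := 3*c - 1: (buf[1] < cnt + 3 -> 3*buf[1] <= 2) and (3*c <= -4 or 3*c > -5)
Answer: WP = (buf[1] < cnt + 3 -> 3*buf[1] <= 2) and (3*c <= -4 or 3*c > -5)


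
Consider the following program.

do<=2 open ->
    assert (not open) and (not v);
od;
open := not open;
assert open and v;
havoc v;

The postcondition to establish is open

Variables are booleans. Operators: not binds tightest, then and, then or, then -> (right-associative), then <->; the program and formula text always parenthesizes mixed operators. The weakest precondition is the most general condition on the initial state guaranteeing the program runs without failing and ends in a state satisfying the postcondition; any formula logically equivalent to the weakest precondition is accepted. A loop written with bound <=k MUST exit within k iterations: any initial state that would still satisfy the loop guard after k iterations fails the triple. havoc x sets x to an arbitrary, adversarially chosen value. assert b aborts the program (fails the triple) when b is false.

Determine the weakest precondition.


Working backward. After the program, open must hold.
Before havoc v: open
Before assert open and v: open and v
Before open := not open: (not open) and v
Before the loop (bound <=2), unroll the exhaustion recursion (WP_0 = exit-now case; WP_j = one more guarded iteration, up to j = 2):
  WP_0: (not open) and v
  WP_1: (not open) and ((not open) -> ((not open) and v))
  WP_2: (open -> ((not open) and (not v) and ((not open) -> ((not open) and v)))) and ((not open) -> ((not open) and v))
So before the loop: (open -> ((not open) and (not v) and ((not open) -> ((not open) and v)))) and ((not open) -> ((not open) and v))
Answer: WP = (open -> ((not open) and (not v) and ((not open) -> ((not open) and v)))) and ((not open) -> ((not open) and v))


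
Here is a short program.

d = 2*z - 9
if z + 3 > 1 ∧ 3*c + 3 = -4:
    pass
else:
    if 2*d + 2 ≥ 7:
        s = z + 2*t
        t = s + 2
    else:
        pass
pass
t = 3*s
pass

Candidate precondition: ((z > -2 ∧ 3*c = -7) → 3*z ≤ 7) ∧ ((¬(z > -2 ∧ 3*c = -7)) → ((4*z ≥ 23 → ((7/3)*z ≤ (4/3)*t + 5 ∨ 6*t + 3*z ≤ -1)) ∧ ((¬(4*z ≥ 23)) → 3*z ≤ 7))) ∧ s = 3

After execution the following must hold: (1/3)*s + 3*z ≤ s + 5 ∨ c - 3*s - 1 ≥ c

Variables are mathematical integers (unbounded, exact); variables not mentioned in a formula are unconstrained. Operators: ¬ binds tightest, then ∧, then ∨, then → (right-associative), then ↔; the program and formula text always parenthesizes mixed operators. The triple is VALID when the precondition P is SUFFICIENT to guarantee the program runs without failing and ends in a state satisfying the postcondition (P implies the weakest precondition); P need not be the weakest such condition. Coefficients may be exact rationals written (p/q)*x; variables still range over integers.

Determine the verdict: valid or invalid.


Working backward. After the program, the postcondition (1/3)*s + 3*z ≤ s + 5 ∨ c - 3*s - 1 ≥ c must hold; in canonical form it is 3*z ≤ (2/3)*s + 5 ∨ 3*s ≤ -1.
Before skip: 3*z ≤ (2/3)*s + 5 ∨ 3*s ≤ -1
Before t := 3*s: 3*z ≤ (2/3)*s + 5 ∨ 3*s ≤ -1
Before skip: 3*z ≤ (2/3)*s + 5 ∨ 3*s ≤ -1
Then branch requires 3*z ≤ (2/3)*s + 5 ∨ 3*s ≤ -1; else branch requires (2*d ≥ 5 → ((7/3)*z ≤ (4/3)*t + 5 ∨ 6*t + 3*z ≤ -1)) ∧ ((¬(2*d ≥ 5)) → (3*z ≤ (2/3)*s + 5 ∨ 3*s ≤ -1)).
Before the if: ((z > -2 ∧ 3*c = -7) → (3*z ≤ (2/3)*s + 5 ∨ 3*s ≤ -1)) ∧ ((¬(z > -2 ∧ 3*c = -7)) → ((2*d ≥ 5 → ((7/3)*z ≤ (4/3)*t + 5 ∨ 6*t + 3*z ≤ -1)) ∧ ((¬(2*d ≥ 5)) → (3*z ≤ (2/3)*s + 5 ∨ 3*s ≤ -1))))
Before d := 2*z - 9: ((z > -2 ∧ 3*c = -7) → (3*z ≤ (2/3)*s + 5 ∨ 3*s ≤ -1)) ∧ ((¬(z > -2 ∧ 3*c = -7)) → ((4*z ≥ 23 → ((7/3)*z ≤ (4/3)*t + 5 ∨ 6*t + 3*z ≤ -1)) ∧ ((¬(4*z ≥ 23)) → (3*z ≤ (2/3)*s + 5 ∨ 3*s ≤ -1))))
The weakest precondition is ((z > -2 ∧ 3*c = -7) → (3*z ≤ (2/3)*s + 5 ∨ 3*s ≤ -1)) ∧ ((¬(z > -2 ∧ 3*c = -7)) → ((4*z ≥ 23 → ((7/3)*z ≤ (4/3)*t + 5 ∨ 6*t + 3*z ≤ -1)) ∧ ((¬(4*z ≥ 23)) → (3*z ≤ (2/3)*s + 5 ∨ 3*s ≤ -1)))).
Check whether ((z > -2 ∧ 3*c = -7) → 3*z ≤ 7) ∧ ((¬(z > -2 ∧ 3*c = -7)) → ((4*z ≥ 23 → ((7/3)*z ≤ (4/3)*t + 5 ∨ 6*t + 3*z ≤ -1)) ∧ ((¬(4*z ≥ 23)) → 3*z ≤ 7))) ∧ s = 3 implies it.
Every state satisfying the precondition satisfies the weakest precondition: the implication holds.
Answer: valid


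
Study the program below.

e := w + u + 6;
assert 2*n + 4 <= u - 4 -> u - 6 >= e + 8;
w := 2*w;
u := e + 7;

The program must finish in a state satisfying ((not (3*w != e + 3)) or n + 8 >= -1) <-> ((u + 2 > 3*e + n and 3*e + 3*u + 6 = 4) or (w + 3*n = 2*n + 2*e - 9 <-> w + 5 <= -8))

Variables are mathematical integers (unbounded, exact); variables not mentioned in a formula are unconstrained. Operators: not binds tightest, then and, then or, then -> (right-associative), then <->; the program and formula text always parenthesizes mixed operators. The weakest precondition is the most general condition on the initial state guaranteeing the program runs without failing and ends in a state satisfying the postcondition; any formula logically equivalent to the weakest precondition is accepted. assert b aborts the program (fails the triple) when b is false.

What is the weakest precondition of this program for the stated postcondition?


Working backward. After the program, the postcondition ((not (3*w != e + 3)) or n + 8 >= -1) <-> ((u + 2 > 3*e + n and 3*e + 3*u + 6 = 4) or (w + 3*n = 2*n + 2*e - 9 <-> w + 5 <= -8)) must hold; in canonical form it is ((not (3*w != e + 3)) or n >= -9) <-> ((u > 3*e + n - 2 and 3*e + 3*u = -2) or (n + w = 2*e - 9 <-> w <= -13)).
Before u := e + 7: ((not (3*w != e + 3)) or n >= -9) <-> ((2*e + n < 9 and 6*e = -23) or (n + w = 2*e - 9 <-> w <= -13))
Before w := 2*w: ((not (6*w != e + 3)) or n >= -9) <-> ((2*e + n < 9 and 6*e = -23) or (n + 2*w = 2*e - 9 <-> 2*w <= -13))
Before assert 2*n + 4 <= u - 4 -> u - 6 >= e + 8: (2*n <= u - 8 -> u >= e + 14) and (((not (6*w != e + 3)) or n >= -9) <-> ((2*e + n < 9 and 6*e = -23) or (n + 2*w = 2*e - 9 <-> 2*w <= -13)))
Before e := w + u + 6: (2*n <= u - 8 -> w <= -20) and (((not (5*w != u + 9)) or n >= -9) <-> ((n + 2*u + 2*w < -3 and 6*u + 6*w = -59) or (n = 2*u + 3 <-> 2*w <= -13)))
Answer: WP = (2*n <= u - 8 -> w <= -20) and (((not (5*w != u + 9)) or n >= -9) <-> ((n + 2*u + 2*w < -3 and 6*u + 6*w = -59) or (n = 2*u + 3 <-> 2*w <= -13)))


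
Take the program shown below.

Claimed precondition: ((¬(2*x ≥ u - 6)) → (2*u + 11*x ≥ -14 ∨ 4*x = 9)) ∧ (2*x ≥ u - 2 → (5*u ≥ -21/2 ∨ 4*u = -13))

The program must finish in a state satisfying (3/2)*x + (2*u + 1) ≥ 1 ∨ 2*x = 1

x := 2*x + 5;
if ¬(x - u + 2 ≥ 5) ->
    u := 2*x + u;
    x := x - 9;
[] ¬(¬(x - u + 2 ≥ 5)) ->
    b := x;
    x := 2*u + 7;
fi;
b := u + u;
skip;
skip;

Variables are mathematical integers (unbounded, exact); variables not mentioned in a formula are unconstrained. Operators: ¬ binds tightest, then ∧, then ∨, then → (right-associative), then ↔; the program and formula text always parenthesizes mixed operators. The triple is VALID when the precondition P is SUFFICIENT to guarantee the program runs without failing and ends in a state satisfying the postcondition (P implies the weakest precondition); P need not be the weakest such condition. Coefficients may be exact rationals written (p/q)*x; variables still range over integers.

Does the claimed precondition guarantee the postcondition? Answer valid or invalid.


Working backward. After the program, the postcondition (3/2)*x + (2*u + 1) ≥ 1 ∨ 2*x = 1 must hold; in canonical form it is 2*u + (3/2)*x ≥ 0 ∨ 2*x = 1.
Before skip: 2*u + (3/2)*x ≥ 0 ∨ 2*x = 1
Before skip: 2*u + (3/2)*x ≥ 0 ∨ 2*x = 1
Before b := u + u: 2*u + (3/2)*x ≥ 0 ∨ 2*x = 1
Then branch requires 2*u + (11/2)*x ≥ 27/2 ∨ 2*x = 19; else branch requires 5*u ≥ -21/2 ∨ 4*u = -13.
Before the if: ((¬(x ≥ u + 3)) → (2*u + (11/2)*x ≥ 27/2 ∨ 2*x = 19)) ∧ (x ≥ u + 3 → (5*u ≥ -21/2 ∨ 4*u = -13))
Before x := 2*x + 5: ((¬(2*x ≥ u - 2)) → (2*u + 11*x ≥ -14 ∨ 4*x = 9)) ∧ (2*x ≥ u - 2 → (5*u ≥ -21/2 ∨ 4*u = -13))
The weakest precondition is ((¬(2*x ≥ u - 2)) → (2*u + 11*x ≥ -14 ∨ 4*x = 9)) ∧ (2*x ≥ u - 2 → (5*u ≥ -21/2 ∨ 4*u = -13)).
Check whether ((¬(2*x ≥ u - 6)) → (2*u + 11*x ≥ -14 ∨ 4*x = 9)) ∧ (2*x ≥ u - 2 → (5*u ≥ -21/2 ∨ 4*u = -13)) implies it.
Countermodel: at the initial state u = -1, x = -2, the precondition holds but the weakest precondition fails.
Answer: invalid


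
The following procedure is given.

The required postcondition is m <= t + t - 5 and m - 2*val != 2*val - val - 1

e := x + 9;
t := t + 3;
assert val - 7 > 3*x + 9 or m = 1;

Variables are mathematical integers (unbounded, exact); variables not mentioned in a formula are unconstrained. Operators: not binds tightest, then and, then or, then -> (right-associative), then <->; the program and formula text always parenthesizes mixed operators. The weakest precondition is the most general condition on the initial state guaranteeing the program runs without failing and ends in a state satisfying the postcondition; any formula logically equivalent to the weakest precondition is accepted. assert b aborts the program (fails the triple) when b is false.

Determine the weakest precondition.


Working backward. After the program, the postcondition m <= t + t - 5 and m - 2*val != 2*val - val - 1 must hold; in canonical form it is m <= 2*t - 5 and m != 3*val - 1.
Before assert val - 7 > 3*x + 9 or m = 1: (val > 3*x + 16 or m = 1) and m <= 2*t - 5 and m != 3*val - 1
Before t := t + 3: (val > 3*x + 16 or m = 1) and m <= 2*t + 1 and m != 3*val - 1
Before e := x + 9: (val > 3*x + 16 or m = 1) and m <= 2*t + 1 and m != 3*val - 1
Answer: WP = (val > 3*x + 16 or m = 1) and m <= 2*t + 1 and m != 3*val - 1


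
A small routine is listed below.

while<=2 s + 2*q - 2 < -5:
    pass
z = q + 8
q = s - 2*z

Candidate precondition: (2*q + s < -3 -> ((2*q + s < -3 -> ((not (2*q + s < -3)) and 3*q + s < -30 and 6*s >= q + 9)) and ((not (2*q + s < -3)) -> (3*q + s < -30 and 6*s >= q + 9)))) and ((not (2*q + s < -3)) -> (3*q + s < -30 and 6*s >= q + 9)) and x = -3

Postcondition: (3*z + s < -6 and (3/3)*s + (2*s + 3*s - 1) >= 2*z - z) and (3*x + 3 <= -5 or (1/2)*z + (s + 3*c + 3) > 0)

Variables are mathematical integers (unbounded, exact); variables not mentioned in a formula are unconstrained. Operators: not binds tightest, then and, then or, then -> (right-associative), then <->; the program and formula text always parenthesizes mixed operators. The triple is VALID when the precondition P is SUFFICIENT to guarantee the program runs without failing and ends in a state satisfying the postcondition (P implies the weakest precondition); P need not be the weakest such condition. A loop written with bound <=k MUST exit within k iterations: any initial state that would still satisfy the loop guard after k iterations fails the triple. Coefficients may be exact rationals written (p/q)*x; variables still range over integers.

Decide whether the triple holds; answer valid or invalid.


Working backward. After the program, the postcondition (3*z + s < -6 and (3/3)*s + (2*s + 3*s - 1) >= 2*z - z) and (3*x + 3 <= -5 or (1/2)*z + (s + 3*c + 3) > 0) must hold; in canonical form it is s + 3*z < -6 and 6*s >= z + 1 and (3*x <= -8 or 3*c + s + (1/2)*z > -3).
Before q := s - 2*z: s + 3*z < -6 and 6*s >= z + 1 and (3*x <= -8 or 3*c + s + (1/2)*z > -3)
Before z := q + 8: 3*q + s < -30 and 6*s >= q + 9 and (3*x <= -8 or 3*c + (1/2)*q + s > -7)
Before the loop (bound <=2), unroll the exhaustion recursion (WP_0 = exit-now case; WP_j = one more guarded iteration, up to j = 2):
  WP_0: (not (2*q + s < -3)) and 3*q + s < -30 and 6*s >= q + 9 and (3*x <= -8 or 3*c + (1/2)*q + s > -7)
  WP_1: (2*q + s < -3 -> ((not (2*q + s < -3)) and 3*q + s < -30 and 6*s >= q + 9 and (3*x <= -8 or 3*c + (1/2)*q + s > -7))) and ((not (2*q + s < -3)) -> (3*q + s < -30 and 6*s >= q + 9 and (3*x <= -8 or 3*c + (1/2)*q + s > -7)))
  WP_2: (2*q + s < -3 -> ((2*q + s < -3 -> ((not (2*q + s < -3)) and 3*q + s < -30 and 6*s >= q + 9 and (3*x <= -8 or 3*c + (1/2)*q + s > -7))) and ((not (2*q + s < -3)) -> (3*q + s < -30 and 6*s >= q + 9 and (3*x <= -8 or 3*c + (1/2)*q + s > -7))))) and ((not (2*q + s < -3)) -> (3*q + s < -30 and 6*s >= q + 9 and (3*x <= -8 or 3*c + (1/2)*q + s > -7)))
So before the loop: (2*q + s < -3 -> ((2*q + s < -3 -> ((not (2*q + s < -3)) and 3*q + s < -30 and 6*s >= q + 9 and (3*x <= -8 or 3*c + (1/2)*q + s > -7))) and ((not (2*q + s < -3)) -> (3*q + s < -30 and 6*s >= q + 9 and (3*x <= -8 or 3*c + (1/2)*q + s > -7))))) and ((not (2*q + s < -3)) -> (3*q + s < -30 and 6*s >= q + 9 and (3*x <= -8 or 3*c + (1/2)*q + s > -7)))
The weakest precondition is (2*q + s < -3 -> ((2*q + s < -3 -> ((not (2*q + s < -3)) and 3*q + s < -30 and 6*s >= q + 9 and (3*x <= -8 or 3*c + (1/2)*q + s > -7))) and ((not (2*q + s < -3)) -> (3*q + s < -30 and 6*s >= q + 9 and (3*x <= -8 or 3*c + (1/2)*q + s > -7))))) and ((not (2*q + s < -3)) -> (3*q + s < -30 and 6*s >= q + 9 and (3*x <= -8 or 3*c + (1/2)*q + s > -7))).
Check whether (2*q + s < -3 -> ((2*q + s < -3 -> ((not (2*q + s < -3)) and 3*q + s < -30 and 6*s >= q + 9)) and ((not (2*q + s < -3)) -> (3*q + s < -30 and 6*s >= q + 9)))) and ((not (2*q + s < -3)) -> (3*q + s < -30 and 6*s >= q + 9)) and x = -3 implies it.
Every state satisfying the precondition satisfies the weakest precondition: the implication holds.
Answer: valid


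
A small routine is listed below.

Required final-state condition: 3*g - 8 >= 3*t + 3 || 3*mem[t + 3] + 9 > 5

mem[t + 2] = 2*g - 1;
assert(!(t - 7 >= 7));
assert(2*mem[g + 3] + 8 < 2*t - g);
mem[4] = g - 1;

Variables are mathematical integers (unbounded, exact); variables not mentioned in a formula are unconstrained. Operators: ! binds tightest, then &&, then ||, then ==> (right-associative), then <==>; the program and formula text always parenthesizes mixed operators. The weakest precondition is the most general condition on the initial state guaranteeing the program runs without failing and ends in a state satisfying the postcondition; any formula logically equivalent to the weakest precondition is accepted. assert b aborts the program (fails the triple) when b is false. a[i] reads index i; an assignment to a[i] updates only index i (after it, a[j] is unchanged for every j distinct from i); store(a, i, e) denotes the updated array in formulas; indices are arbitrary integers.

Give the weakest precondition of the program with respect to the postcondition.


Working backward. After the program, the postcondition 3*g - 8 >= 3*t + 3 || 3*mem[t + 3] + 9 > 5 must hold; in canonical form it is 3*g >= 3*t + 11 || 3*mem[t + 3] > -4.
Before mem[4] := g - 1: 3*g >= 3*t + 11 || 3*store(mem, 4, g - 1)[t + 3] > -4
Before assert 2*mem[g + 3] + 8 < 2*t - g: 2*mem[g + 3] + g < 2*t - 8 && (3*g >= 3*t + 11 || 3*store(mem, 4, g - 1)[t + 3] > -4)
Before assert !(t - 7 >= 7): (!(t >= 14)) && 2*mem[g + 3] + g < 2*t - 8 && (3*g >= 3*t + 11 || 3*store(mem, 4, g - 1)[t + 3] > -4)
Before mem[t + 2] := 2*g - 1: (!(t >= 14)) && 2*store(mem, t + 2, 2*g - 1)[g + 3] + g < 2*t - 8 && (3*g >= 3*t + 11 || 3*store(store(mem, t + 2, 2*g - 1), 4, g - 1)[t + 3] > -4)
Answer: WP = (!(t >= 14)) && 2*store(mem, t + 2, 2*g - 1)[g + 3] + g < 2*t - 8 && (3*g >= 3*t + 11 || 3*store(store(mem, t + 2, 2*g - 1), 4, g - 1)[t + 3] > -4)


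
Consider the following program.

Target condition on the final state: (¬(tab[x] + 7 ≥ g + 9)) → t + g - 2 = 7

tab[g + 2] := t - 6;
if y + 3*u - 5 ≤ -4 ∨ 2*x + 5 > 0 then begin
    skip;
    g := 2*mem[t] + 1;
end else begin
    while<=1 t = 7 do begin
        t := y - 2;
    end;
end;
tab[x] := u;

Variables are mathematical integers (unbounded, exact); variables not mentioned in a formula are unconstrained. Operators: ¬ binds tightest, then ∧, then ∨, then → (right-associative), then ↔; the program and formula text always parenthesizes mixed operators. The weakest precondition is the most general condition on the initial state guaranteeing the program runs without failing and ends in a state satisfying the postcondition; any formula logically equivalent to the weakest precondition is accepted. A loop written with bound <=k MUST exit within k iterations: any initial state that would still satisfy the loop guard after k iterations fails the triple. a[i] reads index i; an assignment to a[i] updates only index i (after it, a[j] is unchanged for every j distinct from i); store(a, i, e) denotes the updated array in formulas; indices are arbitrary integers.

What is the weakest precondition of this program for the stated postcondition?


Working backward. After the program, the postcondition (¬(tab[x] + 7 ≥ g + 9)) → t + g - 2 = 7 must hold; in canonical form it is (¬(tab[x] ≥ g + 2)) → g + t = 9.
Before tab[x] := u: (¬(store(tab, x, u)[x] ≥ g + 2)) → g + t = 9
Then branch requires (¬(store(tab, x, u)[x] ≥ 2*mem[t] + 3)) → 2*mem[t] + t = 8; else branch requires (t = 7 → ((¬(y = 9)) ∧ ((¬(store(tab, x, u)[x] ≥ g + 2)) → g + y = 11))) ∧ ((¬(t = 7)) → ((¬(store(tab, x, u)[x] ≥ g + 2)) → g + t = 9)).
Before the if: ((3*u + y ≤ 1 ∨ 2*x > -5) → ((¬(store(tab, x, u)[x] ≥ 2*mem[t] + 3)) → 2*mem[t] + t = 8)) ∧ ((¬(3*u + y ≤ 1 ∨ 2*x > -5)) → ((t = 7 → ((¬(y = 9)) ∧ ((¬(store(tab, x, u)[x] ≥ g + 2)) → g + y = 11))) ∧ ((¬(t = 7)) → ((¬(store(tab, x, u)[x] ≥ g + 2)) → g + t = 9))))
Before tab[g + 2] := t - 6: ((3*u + y ≤ 1 ∨ 2*x > -5) → ((¬(store(store(tab, g + 2, t - 6), x, u)[x] ≥ 2*mem[t] + 3)) → 2*mem[t] + t = 8)) ∧ ((¬(3*u + y ≤ 1 ∨ 2*x > -5)) → ((t = 7 → ((¬(y = 9)) ∧ ((¬(store(store(tab, g + 2, t - 6), x, u)[x] ≥ g + 2)) → g + y = 11))) ∧ ((¬(t = 7)) → ((¬(store(store(tab, g + 2, t - 6), x, u)[x] ≥ g + 2)) → g + t = 9))))
Answer: WP = ((3*u + y ≤ 1 ∨ 2*x > -5) → ((¬(store(store(tab, g + 2, t - 6), x, u)[x] ≥ 2*mem[t] + 3)) → 2*mem[t] + t = 8)) ∧ ((¬(3*u + y ≤ 1 ∨ 2*x > -5)) → ((t = 7 → ((¬(y = 9)) ∧ ((¬(store(store(tab, g + 2, t - 6), x, u)[x] ≥ g + 2)) → g + y = 11))) ∧ ((¬(t = 7)) → ((¬(store(store(tab, g + 2, t - 6), x, u)[x] ≥ g + 2)) → g + t = 9))))


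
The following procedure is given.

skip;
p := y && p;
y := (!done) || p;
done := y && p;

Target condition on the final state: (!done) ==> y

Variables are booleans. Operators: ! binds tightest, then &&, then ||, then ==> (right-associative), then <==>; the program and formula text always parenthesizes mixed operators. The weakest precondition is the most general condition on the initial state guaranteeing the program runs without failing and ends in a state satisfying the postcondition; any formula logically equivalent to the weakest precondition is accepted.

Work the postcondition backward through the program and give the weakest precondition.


Working backward. After the program, (!done) ==> y must hold.
Before done := y && p: (!(y && p)) ==> y
Before y := (!done) || p: (!(((!done) || p) && p)) ==> ((!done) || p)
Before p := y && p: (!(((!done) || (y && p)) && y && p)) ==> ((!done) || (y && p))
Before skip: (!(((!done) || (y && p)) && y && p)) ==> ((!done) || (y && p))
Answer: WP = (!(((!done) || (y && p)) && y && p)) ==> ((!done) || (y && p))


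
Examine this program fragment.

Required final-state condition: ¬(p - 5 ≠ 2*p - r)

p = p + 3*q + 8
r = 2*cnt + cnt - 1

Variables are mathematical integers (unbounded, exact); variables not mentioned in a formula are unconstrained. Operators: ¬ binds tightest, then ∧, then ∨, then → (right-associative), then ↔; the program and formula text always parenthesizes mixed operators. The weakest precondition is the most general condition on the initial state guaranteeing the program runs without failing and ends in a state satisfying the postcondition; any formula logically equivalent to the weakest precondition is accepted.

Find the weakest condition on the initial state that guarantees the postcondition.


Working backward. After the program, the postcondition ¬(p - 5 ≠ 2*p - r) must hold; in canonical form it is ¬(r ≠ p + 5).
Before r := 2*cnt + cnt - 1: ¬(3*cnt ≠ p + 6)
Before p := p + 3*q + 8: ¬(3*cnt ≠ p + 3*q + 14)
Answer: WP = ¬(3*cnt ≠ p + 3*q + 14)


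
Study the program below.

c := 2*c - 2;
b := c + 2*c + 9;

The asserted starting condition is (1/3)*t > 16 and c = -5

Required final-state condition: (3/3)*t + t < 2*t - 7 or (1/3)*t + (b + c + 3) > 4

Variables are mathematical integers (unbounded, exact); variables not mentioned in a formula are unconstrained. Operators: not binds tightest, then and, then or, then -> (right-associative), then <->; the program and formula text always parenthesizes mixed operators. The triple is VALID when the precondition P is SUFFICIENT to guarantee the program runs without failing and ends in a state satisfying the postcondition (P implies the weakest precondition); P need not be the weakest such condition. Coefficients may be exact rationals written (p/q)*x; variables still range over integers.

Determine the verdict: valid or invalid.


Working backward. After the program, the postcondition (3/3)*t + t < 2*t - 7 or (1/3)*t + (b + c + 3) > 4 must hold; in canonical form it is b + c + (1/3)*t > 1.
Before b := c + 2*c + 9: 4*c + (1/3)*t > -8
Before c := 2*c - 2: 8*c + (1/3)*t > 0
The weakest precondition is 8*c + (1/3)*t > 0.
Check whether (1/3)*t > 16 and c = -5 implies it.
Countermodel: at the initial state c = -5, t = 49, the precondition holds but the weakest precondition fails.
Answer: invalid


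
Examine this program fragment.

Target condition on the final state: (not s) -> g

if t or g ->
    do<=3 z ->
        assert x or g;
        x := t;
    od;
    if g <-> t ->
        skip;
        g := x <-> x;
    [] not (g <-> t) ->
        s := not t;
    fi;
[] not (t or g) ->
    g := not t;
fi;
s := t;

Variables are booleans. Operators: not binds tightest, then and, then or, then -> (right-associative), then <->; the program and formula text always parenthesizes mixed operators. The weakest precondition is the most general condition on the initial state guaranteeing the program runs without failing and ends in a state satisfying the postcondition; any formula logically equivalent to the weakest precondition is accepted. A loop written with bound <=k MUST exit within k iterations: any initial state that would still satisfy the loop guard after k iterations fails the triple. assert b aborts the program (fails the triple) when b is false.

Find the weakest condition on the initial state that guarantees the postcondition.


Working backward. After the program, (not s) -> g must hold.
Before s := t: (not t) -> g
Then branch requires (z -> ((x or g) and (z -> ((t or g) and (z -> ((t or g) and (not z) and ((not (g <-> t)) -> ((not t) -> g)))) and ((not z) -> ((not (g <-> t)) -> ((not t) -> g))))) and ((not z) -> ((not (g <-> t)) -> ((not t) -> g))))) and ((not z) -> ((not (g <-> t)) -> ((not t) -> g))); else branch requires true.
Before the if: (t or g) -> ((z -> ((x or g) and (z -> ((t or g) and (z -> ((t or g) and (not z) and ((not (g <-> t)) -> ((not t) -> g)))) and ((not z) -> ((not (g <-> t)) -> ((not t) -> g))))) and ((not z) -> ((not (g <-> t)) -> ((not t) -> g))))) and ((not z) -> ((not (g <-> t)) -> ((not t) -> g))))
Answer: WP = (t or g) -> ((z -> ((x or g) and (z -> ((t or g) and (z -> ((t or g) and (not z) and ((not (g <-> t)) -> ((not t) -> g)))) and ((not z) -> ((not (g <-> t)) -> ((not t) -> g))))) and ((not z) -> ((not (g <-> t)) -> ((not t) -> g))))) and ((not z) -> ((not (g <-> t)) -> ((not t) -> g))))


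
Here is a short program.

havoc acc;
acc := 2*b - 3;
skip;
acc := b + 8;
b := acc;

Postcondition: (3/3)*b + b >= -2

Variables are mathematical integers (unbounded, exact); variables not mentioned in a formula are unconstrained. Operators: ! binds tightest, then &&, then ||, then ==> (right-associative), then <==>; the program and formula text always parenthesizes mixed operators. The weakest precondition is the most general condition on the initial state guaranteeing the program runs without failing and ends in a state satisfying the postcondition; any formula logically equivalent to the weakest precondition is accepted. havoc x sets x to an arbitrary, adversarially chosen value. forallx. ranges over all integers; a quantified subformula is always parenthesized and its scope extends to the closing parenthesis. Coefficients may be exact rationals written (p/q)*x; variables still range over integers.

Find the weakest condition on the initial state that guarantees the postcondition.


Working backward. After the program, the postcondition (3/3)*b + b >= -2 must hold; in canonical form it is 2*b >= -2.
Before b := acc: 2*acc >= -2
Before acc := b + 8: 2*b >= -18
Before skip: 2*b >= -18
Before acc := 2*b - 3: 2*b >= -18
Before havoc acc: 2*b >= -18
Answer: WP = 2*b >= -18


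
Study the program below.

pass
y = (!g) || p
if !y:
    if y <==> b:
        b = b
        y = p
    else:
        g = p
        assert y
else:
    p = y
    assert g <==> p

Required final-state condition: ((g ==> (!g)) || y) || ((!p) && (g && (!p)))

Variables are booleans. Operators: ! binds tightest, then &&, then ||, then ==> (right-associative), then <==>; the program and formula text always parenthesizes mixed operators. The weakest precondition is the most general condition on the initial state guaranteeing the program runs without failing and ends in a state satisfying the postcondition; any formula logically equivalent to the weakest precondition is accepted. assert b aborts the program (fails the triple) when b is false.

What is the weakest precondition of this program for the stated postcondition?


Working backward. After the program, the postcondition ((g ==> (!g)) || y) || ((!p) && (g && (!p))) must hold; in canonical form it is (g ==> (!g)) || y || ((!p) && g).
Then branch requires ((y <==> b) ==> ((g ==> (!g)) || p || ((!p) && g))) && ((!(y <==> b)) ==> (y && ((p ==> (!p)) || y))); else branch requires (g <==> y) && ((g ==> (!g)) || y || ((!y) && g)).
Before the if: ((!y) ==> (((y <==> b) ==> ((g ==> (!g)) || p || ((!p) && g))) && ((!(y <==> b)) ==> (y && ((p ==> (!p)) || y))))) && (y ==> ((g <==> y) && ((g ==> (!g)) || y || ((!y) && g))))
Before y := (!g) || p: ((!((!g) || p)) ==> (((((!g) || p) <==> b) ==> ((g ==> (!g)) || p || ((!p) && g))) && ((!(((!g) || p) <==> b)) ==> (((!g) || p) && ((p ==> (!p)) || (!g) || p))))) && (((!g) || p) ==> ((g <==> ((!g) || p)) && ((g ==> (!g)) || (!g) || p || ((!((!g) || p)) && g))))
Before skip: ((!((!g) || p)) ==> (((((!g) || p) <==> b) ==> ((g ==> (!g)) || p || ((!p) && g))) && ((!(((!g) || p) <==> b)) ==> (((!g) || p) && ((p ==> (!p)) || (!g) || p))))) && (((!g) || p) ==> ((g <==> ((!g) || p)) && ((g ==> (!g)) || (!g) || p || ((!((!g) || p)) && g))))
Answer: WP = ((!((!g) || p)) ==> (((((!g) || p) <==> b) ==> ((g ==> (!g)) || p || ((!p) && g))) && ((!(((!g) || p) <==> b)) ==> (((!g) || p) && ((p ==> (!p)) || (!g) || p))))) && (((!g) || p) ==> ((g <==> ((!g) || p)) && ((g ==> (!g)) || (!g) || p || ((!((!g) || p)) && g))))


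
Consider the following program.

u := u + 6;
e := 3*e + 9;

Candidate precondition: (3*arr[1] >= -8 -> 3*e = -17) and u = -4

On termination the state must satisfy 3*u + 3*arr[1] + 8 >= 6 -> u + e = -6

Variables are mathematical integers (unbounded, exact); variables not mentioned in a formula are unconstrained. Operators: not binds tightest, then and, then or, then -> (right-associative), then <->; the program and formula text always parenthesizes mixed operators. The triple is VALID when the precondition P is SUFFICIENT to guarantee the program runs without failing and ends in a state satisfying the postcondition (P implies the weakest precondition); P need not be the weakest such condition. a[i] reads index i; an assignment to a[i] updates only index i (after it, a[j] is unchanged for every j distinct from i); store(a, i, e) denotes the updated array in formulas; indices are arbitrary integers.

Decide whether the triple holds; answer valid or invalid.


Working backward. After the program, the postcondition 3*u + 3*arr[1] + 8 >= 6 -> u + e = -6 must hold; in canonical form it is 3*arr[1] + 3*u >= -2 -> e + u = -6.
Before e := 3*e + 9: 3*arr[1] + 3*u >= -2 -> 3*e + u = -15
Before u := u + 6: 3*arr[1] + 3*u >= -20 -> 3*e + u = -21
The weakest precondition is 3*arr[1] + 3*u >= -20 -> 3*e + u = -21.
Check whether (3*arr[1] >= -8 -> 3*e = -17) and u = -4 implies it.
Every state satisfying the precondition satisfies the weakest precondition: the implication holds.
Answer: valid


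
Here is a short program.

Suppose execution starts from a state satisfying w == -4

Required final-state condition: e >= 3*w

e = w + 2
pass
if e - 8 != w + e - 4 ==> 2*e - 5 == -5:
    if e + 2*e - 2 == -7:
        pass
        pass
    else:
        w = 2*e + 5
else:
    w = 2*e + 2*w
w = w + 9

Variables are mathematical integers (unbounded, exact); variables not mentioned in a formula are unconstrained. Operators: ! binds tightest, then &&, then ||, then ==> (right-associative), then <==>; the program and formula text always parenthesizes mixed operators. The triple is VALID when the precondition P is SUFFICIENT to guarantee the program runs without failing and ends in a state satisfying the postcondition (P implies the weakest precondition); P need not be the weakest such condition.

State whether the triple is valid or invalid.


Working backward. After the program, e >= 3*w must hold.
Before w := w + 9: e >= 3*w + 27
Then branch requires (3*e == -5 ==> e >= 3*w + 27) && ((!(3*e == -5)) ==> 5*e <= -42); else branch requires 5*e + 6*w <= -27.
Before the if: ((w != -4 ==> 2*e == 0) ==> ((3*e == -5 ==> e >= 3*w + 27) && ((!(3*e == -5)) ==> 5*e <= -42))) && ((!(w != -4 ==> 2*e == 0)) ==> 5*e + 6*w <= -27)
Before skip: ((w != -4 ==> 2*e == 0) ==> ((3*e == -5 ==> e >= 3*w + 27) && ((!(3*e == -5)) ==> 5*e <= -42))) && ((!(w != -4 ==> 2*e == 0)) ==> 5*e + 6*w <= -27)
Before e := w + 2: ((w != -4 ==> 2*w == -4) ==> ((3*w == -11 ==> 2*w <= -25) && ((!(3*w == -11)) ==> 5*w <= -52))) && ((!(w != -4 ==> 2*w == -4)) ==> 11*w <= -37)
The weakest precondition is ((w != -4 ==> 2*w == -4) ==> ((3*w == -11 ==> 2*w <= -25) && ((!(3*w == -11)) ==> 5*w <= -52))) && ((!(w != -4 ==> 2*w == -4)) ==> 11*w <= -37).
Check whether w == -4 implies it.
Countermodel: at the initial state w = -4, the precondition holds but the weakest precondition fails.
Answer: invalid


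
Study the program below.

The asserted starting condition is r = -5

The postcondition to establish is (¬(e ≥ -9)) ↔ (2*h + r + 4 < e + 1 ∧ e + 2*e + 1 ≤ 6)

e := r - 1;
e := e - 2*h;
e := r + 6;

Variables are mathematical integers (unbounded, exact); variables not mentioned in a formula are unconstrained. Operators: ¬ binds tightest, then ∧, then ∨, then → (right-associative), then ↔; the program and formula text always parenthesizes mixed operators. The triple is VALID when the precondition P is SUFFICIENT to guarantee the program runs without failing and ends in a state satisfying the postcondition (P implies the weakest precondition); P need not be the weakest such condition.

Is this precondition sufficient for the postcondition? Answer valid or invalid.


Working backward. After the program, the postcondition (¬(e ≥ -9)) ↔ (2*h + r + 4 < e + 1 ∧ e + 2*e + 1 ≤ 6) must hold; in canonical form it is (¬(e ≥ -9)) ↔ (2*h + r < e - 3 ∧ 3*e ≤ 5).
Before e := r + 6: (¬(r ≥ -15)) ↔ (2*h < 3 ∧ 3*r ≤ -13)
Before e := e - 2*h: (¬(r ≥ -15)) ↔ (2*h < 3 ∧ 3*r ≤ -13)
Before e := r - 1: (¬(r ≥ -15)) ↔ (2*h < 3 ∧ 3*r ≤ -13)
The weakest precondition is (¬(r ≥ -15)) ↔ (2*h < 3 ∧ 3*r ≤ -13).
Check whether r = -5 implies it.
Countermodel: at the initial state h = 1, r = -5, the precondition holds but the weakest precondition fails.
Answer: invalid


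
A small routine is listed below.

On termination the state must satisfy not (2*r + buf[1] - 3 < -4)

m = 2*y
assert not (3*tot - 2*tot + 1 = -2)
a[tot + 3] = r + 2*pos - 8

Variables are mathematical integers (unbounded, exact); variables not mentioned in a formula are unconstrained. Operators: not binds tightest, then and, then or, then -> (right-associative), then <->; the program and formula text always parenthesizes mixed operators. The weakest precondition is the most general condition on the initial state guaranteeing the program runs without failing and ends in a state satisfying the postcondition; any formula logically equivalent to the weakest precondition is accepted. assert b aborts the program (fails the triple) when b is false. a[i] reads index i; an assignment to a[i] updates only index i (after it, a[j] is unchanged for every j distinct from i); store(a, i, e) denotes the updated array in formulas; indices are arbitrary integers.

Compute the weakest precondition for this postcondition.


Working backward. After the program, the postcondition not (2*r + buf[1] - 3 < -4) must hold; in canonical form it is not (buf[1] + 2*r < -1).
Before a[tot + 3] := r + 2*pos - 8: not (buf[1] + 2*r < -1)
Before assert not (3*tot - 2*tot + 1 = -2): (not (tot = -3)) and (not (buf[1] + 2*r < -1))
Before m := 2*y: (not (tot = -3)) and (not (buf[1] + 2*r < -1))
Answer: WP = (not (tot = -3)) and (not (buf[1] + 2*r < -1))


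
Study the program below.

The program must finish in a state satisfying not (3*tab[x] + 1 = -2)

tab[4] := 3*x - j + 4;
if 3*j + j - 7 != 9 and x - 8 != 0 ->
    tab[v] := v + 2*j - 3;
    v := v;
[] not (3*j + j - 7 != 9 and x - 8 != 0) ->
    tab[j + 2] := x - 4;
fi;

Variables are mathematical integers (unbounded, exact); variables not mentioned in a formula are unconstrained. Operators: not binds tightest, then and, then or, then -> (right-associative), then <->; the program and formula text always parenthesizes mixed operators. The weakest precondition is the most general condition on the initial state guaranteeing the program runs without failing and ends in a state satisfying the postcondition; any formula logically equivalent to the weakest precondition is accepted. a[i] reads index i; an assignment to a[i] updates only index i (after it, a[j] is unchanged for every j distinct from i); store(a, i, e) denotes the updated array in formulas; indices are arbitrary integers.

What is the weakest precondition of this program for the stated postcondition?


Working backward. After the program, the postcondition not (3*tab[x] + 1 = -2) must hold; in canonical form it is not (3*tab[x] = -3).
Then branch requires not (3*store(tab, v, 2*j + v - 3)[x] = -3); else branch requires not (3*store(tab, j + 2, x - 4)[x] = -3).
Before the if: ((4*j != 16 and x != 8) -> (not (3*store(tab, v, 2*j + v - 3)[x] = -3))) and ((not (4*j != 16 and x != 8)) -> (not (3*store(tab, j + 2, x - 4)[x] = -3)))
Before tab[4] := 3*x - j + 4: ((4*j != 16 and x != 8) -> (not (3*store(store(tab, 4, -j + 3*x + 4), v, 2*j + v - 3)[x] = -3))) and ((not (4*j != 16 and x != 8)) -> (not (3*store(store(tab, 4, -j + 3*x + 4), j + 2, x - 4)[x] = -3)))
Answer: WP = ((4*j != 16 and x != 8) -> (not (3*store(store(tab, 4, -j + 3*x + 4), v, 2*j + v - 3)[x] = -3))) and ((not (4*j != 16 and x != 8)) -> (not (3*store(store(tab, 4, -j + 3*x + 4), j + 2, x - 4)[x] = -3)))


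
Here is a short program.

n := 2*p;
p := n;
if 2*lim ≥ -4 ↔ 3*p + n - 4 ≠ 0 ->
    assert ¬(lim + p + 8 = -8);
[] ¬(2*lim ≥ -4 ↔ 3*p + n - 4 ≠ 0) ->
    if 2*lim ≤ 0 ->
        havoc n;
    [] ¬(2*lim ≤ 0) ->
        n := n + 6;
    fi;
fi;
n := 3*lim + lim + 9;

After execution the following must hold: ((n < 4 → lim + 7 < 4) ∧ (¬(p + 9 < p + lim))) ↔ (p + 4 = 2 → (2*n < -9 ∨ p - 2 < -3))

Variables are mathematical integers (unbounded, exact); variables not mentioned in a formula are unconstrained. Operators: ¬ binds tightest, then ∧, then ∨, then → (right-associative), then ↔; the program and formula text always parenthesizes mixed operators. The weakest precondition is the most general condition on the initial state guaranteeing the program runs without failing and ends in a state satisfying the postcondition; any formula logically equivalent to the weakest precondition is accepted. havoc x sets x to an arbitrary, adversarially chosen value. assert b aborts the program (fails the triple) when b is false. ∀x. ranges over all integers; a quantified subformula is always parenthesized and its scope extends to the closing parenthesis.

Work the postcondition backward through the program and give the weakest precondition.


Working backward. After the program, the postcondition ((n < 4 → lim + 7 < 4) ∧ (¬(p + 9 < p + lim))) ↔ (p + 4 = 2 → (2*n < -9 ∨ p - 2 < -3)) must hold; in canonical form it is ((n < 4 → lim < -3) ∧ (¬(lim > 9))) ↔ (p = -2 → (2*n < -9 ∨ p < -1)).
Before n := 3*lim + lim + 9: ((4*lim < -5 → lim < -3) ∧ (¬(lim > 9))) ↔ (p = -2 → (8*lim < -27 ∨ p < -1))
Then branch requires (¬(lim + p = -16)) ∧ (((4*lim < -5 → lim < -3) ∧ (¬(lim > 9))) ↔ (p = -2 → (8*lim < -27 ∨ p < -1))); else branch requires (2*lim ≤ 0 → (((4*lim < -5 → lim < -3) ∧ (¬(lim > 9))) ↔ (p = -2 → (8*lim < -27 ∨ p < -1)))) ∧ ((¬(2*lim ≤ 0)) → (((4*lim < -5 → lim < -3) ∧ (¬(lim > 9))) ↔ (p = -2 → (8*lim < -27 ∨ p < -1)))).
Before the if: ((2*lim ≥ -4 ↔ n + 3*p ≠ 4) → ((¬(lim + p = -16)) ∧ (((4*lim < -5 → lim < -3) ∧ (¬(lim > 9))) ↔ (p = -2 → (8*lim < -27 ∨ p < -1))))) ∧ ((¬(2*lim ≥ -4 ↔ n + 3*p ≠ 4)) → ((2*lim ≤ 0 → (((4*lim < -5 → lim < -3) ∧ (¬(lim > 9))) ↔ (p = -2 → (8*lim < -27 ∨ p < -1)))) ∧ ((¬(2*lim ≤ 0)) → (((4*lim < -5 → lim < -3) ∧ (¬(lim > 9))) ↔ (p = -2 → (8*lim < -27 ∨ p < -1))))))
Before p := n: ((2*lim ≥ -4 ↔ 4*n ≠ 4) → ((¬(lim + n = -16)) ∧ (((4*lim < -5 → lim < -3) ∧ (¬(lim > 9))) ↔ (n = -2 → (8*lim < -27 ∨ n < -1))))) ∧ ((¬(2*lim ≥ -4 ↔ 4*n ≠ 4)) → ((2*lim ≤ 0 → (((4*lim < -5 → lim < -3) ∧ (¬(lim > 9))) ↔ (n = -2 → (8*lim < -27 ∨ n < -1)))) ∧ ((¬(2*lim ≤ 0)) → (((4*lim < -5 → lim < -3) ∧ (¬(lim > 9))) ↔ (n = -2 → (8*lim < -27 ∨ n < -1))))))
Before n := 2*p: ((2*lim ≥ -4 ↔ 8*p ≠ 4) → ((¬(lim + 2*p = -16)) ∧ (((4*lim < -5 → lim < -3) ∧ (¬(lim > 9))) ↔ (2*p = -2 → (8*lim < -27 ∨ 2*p < -1))))) ∧ ((¬(2*lim ≥ -4 ↔ 8*p ≠ 4)) → ((2*lim ≤ 0 → (((4*lim < -5 → lim < -3) ∧ (¬(lim > 9))) ↔ (2*p = -2 → (8*lim < -27 ∨ 2*p < -1)))) ∧ ((¬(2*lim ≤ 0)) → (((4*lim < -5 → lim < -3) ∧ (¬(lim > 9))) ↔ (2*p = -2 → (8*lim < -27 ∨ 2*p < -1))))))
Answer: WP = ((2*lim ≥ -4 ↔ 8*p ≠ 4) → ((¬(lim + 2*p = -16)) ∧ (((4*lim < -5 → lim < -3) ∧ (¬(lim > 9))) ↔ (2*p = -2 → (8*lim < -27 ∨ 2*p < -1))))) ∧ ((¬(2*lim ≥ -4 ↔ 8*p ≠ 4)) → ((2*lim ≤ 0 → (((4*lim < -5 → lim < -3) ∧ (¬(lim > 9))) ↔ (2*p = -2 → (8*lim < -27 ∨ 2*p < -1)))) ∧ ((¬(2*lim ≤ 0)) → (((4*lim < -5 → lim < -3) ∧ (¬(lim > 9))) ↔ (2*p = -2 → (8*lim < -27 ∨ 2*p < -1))))))
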